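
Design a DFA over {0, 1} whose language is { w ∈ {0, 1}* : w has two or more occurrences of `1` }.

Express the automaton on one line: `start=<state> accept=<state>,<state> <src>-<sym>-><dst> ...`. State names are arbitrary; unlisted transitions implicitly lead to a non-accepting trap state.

start=A accept=C,D A-0->A A-1->B B-0->B B-1->C C-0->C C-1->D D-0->D D-1->D

Only the number of `1`s matters, and only up to 3. Make a chain A → B → C → D advanced by each `1` (with D absorbing); every other symbol self-loops. The accepting set is {C, D}.
4 states suffice.
       0  1 
>  A   A  B 
   B   B  C 
 * C   C  D 
 * D   D  D 
(> = start, * = accepting)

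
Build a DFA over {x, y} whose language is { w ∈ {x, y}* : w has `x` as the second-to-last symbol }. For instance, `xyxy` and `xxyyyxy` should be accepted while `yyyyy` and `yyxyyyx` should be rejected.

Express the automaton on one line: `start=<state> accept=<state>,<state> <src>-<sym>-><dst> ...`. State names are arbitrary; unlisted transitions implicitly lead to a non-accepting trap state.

start=S0 accept=S3,S4 S0-x->S1 S0-y->S2 S1-x->S3 S1-y->S4 S2-x->S5 S2-y->S6 S3-x->S3 S3-y->S4 S4-x->S5 S4-y->S6 S5-x->S3 S5-y->S4 S6-x->S5 S6-y->S6

Because acceptance depends on a position counted from the end, the machine has to buffer the most recent 2 symbols. Make each state the string of the last up-to-2 symbols read; on input `x` shift the window left and append `x`. Accept when the buffered window has length 2 and begins with `x`.
With 7 states:
        x   y  
>  S0   S1  S2 
   S1   S3  S4 
   S2   S5  S6 
 * S3   S3  S4 
 * S4   S5  S6 
   S5   S3  S4 
   S6   S5  S6 
(> = start, * = accepting)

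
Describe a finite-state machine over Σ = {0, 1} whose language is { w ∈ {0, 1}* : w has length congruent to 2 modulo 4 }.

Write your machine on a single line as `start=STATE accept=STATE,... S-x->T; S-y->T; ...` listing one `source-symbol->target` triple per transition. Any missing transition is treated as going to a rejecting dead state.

Only the length mod 4 matters, so use a 4-cycle: from any state, every input symbol moves to the next state, wrapping q3 back to q0. Mark q2 accepting.
        0   1  
>  q0   q1  q1 
   q1   q2  q2 
 * q2   q3  q3 
   q3   q0  q0 
(> = start, * = accepting)

start=q0; accept=q2; q0-0->q1; q0-1->q1; q1-0->q2; q1-1->q2; q2-0->q3; q2-1->q3; q3-0->q0; q3-1->q0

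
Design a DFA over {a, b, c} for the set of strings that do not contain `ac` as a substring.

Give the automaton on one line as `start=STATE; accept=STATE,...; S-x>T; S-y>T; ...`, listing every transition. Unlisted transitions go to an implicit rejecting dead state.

Track partial matches of the forbidden pattern `ac`. State s2 is a dead state reached once `ac` has occurred; every other state accepts. s0 means no part of `ac` is currently matched.
With 3 states:
        a   b   c  
>* s0   s1  s0  s0 
 * s1   s1  s0  s2 
   s2   s2  s2  s2 
(> = start, * = accepting)

start=s0; accept=s0,s1; s0-a>s1; s0-b>s0; s0-c>s0; s1-a>s1; s1-b>s0; s1-c>s2; s2-a>s2; s2-b>s2; s2-c>s2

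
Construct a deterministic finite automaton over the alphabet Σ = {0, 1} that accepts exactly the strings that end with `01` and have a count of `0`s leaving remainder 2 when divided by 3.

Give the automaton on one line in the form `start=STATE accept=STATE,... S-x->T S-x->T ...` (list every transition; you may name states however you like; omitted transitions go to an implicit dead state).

Handle the two conditions separately and then intersect. One (3 states) tracks how much of the suffix `01` has currently been matched; the other (3 states) tracks the count of `0`s modulo 3. Each combined state is a pair, one component from each; accept when both components accept.
        0   1  
>  s0   s1  s0 
   s1   s2  s3 
   s2   s4  s5 
   s3   s2  s6 
   s4   s1  s7 
 * s5   s4  s8 
   s6   s2  s6 
   s7   s1  s0 
   s8   s4  s8 
(> = start, * = accepting)

start=s0 accept=s5 s0-0->s1 s0-1->s0 s1-0->s2 s1-1->s3 s2-0->s4 s2-1->s5 s3-0->s2 s3-1->s6 s4-0->s1 s4-1->s7 s5-0->s4 s5-1->s8 s6-0->s2 s6-1->s6 s7-0->s1 s7-1->s0 s8-0->s4 s8-1->s8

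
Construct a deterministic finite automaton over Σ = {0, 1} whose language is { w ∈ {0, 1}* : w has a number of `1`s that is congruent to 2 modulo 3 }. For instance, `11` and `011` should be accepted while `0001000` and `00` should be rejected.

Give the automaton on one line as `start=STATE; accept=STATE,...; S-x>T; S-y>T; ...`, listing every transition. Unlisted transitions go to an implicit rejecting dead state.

start=q0; accept=q2; q0-0>q0; q0-1>q1; q1-0>q1; q1-1>q2; q2-0>q2; q2-1>q0

The only thing that matters is how many `1`s have appeared, reduced mod 3. Use one state per residue: q0 for 0, …, q2 for 2. Reading `1` moves to the next residue; anything else stays put. q2 is accepting.
3 states suffice.
        0   1  
>  q0   q0  q1 
   q1   q1  q2 
 * q2   q2  q0 
(> = start, * = accepting)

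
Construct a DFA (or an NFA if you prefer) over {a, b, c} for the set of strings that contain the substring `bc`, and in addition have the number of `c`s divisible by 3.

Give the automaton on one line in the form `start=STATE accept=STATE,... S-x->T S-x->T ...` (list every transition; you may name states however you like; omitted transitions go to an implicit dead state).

start=s0 accept=s8 s0-a->s0 s0-b->s1 s0-c->s2 s1-a->s0 s1-b->s1 s1-c->s3 s2-a->s2 s2-b->s4 s2-c->s5 s3-a->s3 s3-b->s3 s3-c->s6 s4-a->s2 s4-b->s4 s4-c->s6 s5-a->s5 s5-b->s7 s5-c->s0 s6-a->s6 s6-b->s6 s6-c->s8 s7-a->s5 s7-b->s7 s7-c->s8 s8-a->s8 s8-b->s8 s8-c->s3

Build one automaton per condition and run them in lockstep. The first has 3 states tracking whether and how much of `bc` has been seen; the second has 3 states tracking the count of `c`s modulo 3. A product state is a pair (one from each), accepting exactly when both do.
9 states suffice.
        a   b   c  
>  s0   s0  s1  s2 
   s1   s0  s1  s3 
   s2   s2  s4  s5 
   s3   s3  s3  s6 
   s4   s2  s4  s6 
   s5   s5  s7  s0 
   s6   s6  s6  s8 
   s7   s5  s7  s8 
 * s8   s8  s8  s3 
(> = start, * = accepting)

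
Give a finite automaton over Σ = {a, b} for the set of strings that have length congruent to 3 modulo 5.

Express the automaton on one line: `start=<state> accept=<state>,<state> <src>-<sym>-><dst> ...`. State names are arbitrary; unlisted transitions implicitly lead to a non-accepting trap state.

start=S0 accept=S3 S0-a->S1 S0-b->S1 S1-a->S2 S1-b->S2 S2-a->S3 S2-b->S3 S3-a->S4 S3-b->S4 S4-a->S0 S4-b->S0

Only the length mod 5 matters, so use a 5-cycle: from any state, every input symbol moves to the next state, wrapping S4 back to S0. Mark S3 accepting.
A 5-state machine:
        a   b  
>  S0   S1  S1 
   S1   S2  S2 
   S2   S3  S3 
 * S3   S4  S4 
   S4   S0  S0 
(> = start, * = accepting)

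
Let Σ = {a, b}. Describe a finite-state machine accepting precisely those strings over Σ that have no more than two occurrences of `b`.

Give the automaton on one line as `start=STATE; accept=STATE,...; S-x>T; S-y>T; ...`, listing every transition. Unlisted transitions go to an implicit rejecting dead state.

start=S0; accept=S0,S1,S2; S0-a>S0; S0-b>S1; S1-a>S1; S1-b>S2; S2-a>S2; S2-b>S3; S3-a>S3; S3-b>S3

Count `b`s, saturating at 3: states S0 through S2 mean 0 through 2 `b`s seen; S3 means more than 2. Each `b` increments (capped at S3); other symbols loop. Accept from {S0, S1, S2}.
        a   b  
>* S0   S0  S1 
 * S1   S1  S2 
 * S2   S2  S3 
   S3   S3  S3 
(> = start, * = accepting)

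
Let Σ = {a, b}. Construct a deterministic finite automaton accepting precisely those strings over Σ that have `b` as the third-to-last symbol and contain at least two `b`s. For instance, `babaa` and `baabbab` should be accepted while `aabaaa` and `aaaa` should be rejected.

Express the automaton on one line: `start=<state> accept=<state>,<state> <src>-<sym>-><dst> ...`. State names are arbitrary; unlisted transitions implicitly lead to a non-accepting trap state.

start=q0 accept=q5,q6,q7,q10 q0-a->q0 q0-b->q1 q1-a->q2 q1-b->q3 q2-a->q4 q2-b->q5 q3-a->q6 q3-b->q7 q4-a->q4 q4-b->q8 q5-a->q9 q5-b->q3 q6-a->q10 q6-b->q5 q7-a->q6 q7-b->q7 q8-a->q9 q8-b->q3 q9-a->q10 q9-b->q5 q10-a->q4 q10-b->q8

Build one automaton per condition and run them in lockstep. One (15 states) tracks the last 3 symbols read; the other (4 states) tracks the count of `b`s, saturating at 3. Each combined state is a pair, one component from each; accept when both components accept. After merging equivalent states the machine shrinks.
          a    b  
>  q0     q0   q1 
   q1     q2   q3 
   q2     q4   q5 
   q3     q6   q7 
   q4     q4   q8 
 * q5     q9   q3 
 * q6    q10   q5 
 * q7     q6   q7 
   q8     q9   q3 
   q9    q10   q5 
 * q10    q4   q8 
(> = start, * = accepting)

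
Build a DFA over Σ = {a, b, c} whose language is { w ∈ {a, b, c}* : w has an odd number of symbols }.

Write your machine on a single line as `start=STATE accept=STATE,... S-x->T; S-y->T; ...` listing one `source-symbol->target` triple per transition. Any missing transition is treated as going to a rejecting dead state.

Only the length mod 2 matters, so use a 2-cycle: from any state, every input symbol moves to the next state, wrapping S1 back to S0. Mark S1 accepting.
        a   b   c  
>  S0   S1  S1  S1 
 * S1   S0  S0  S0 
(> = start, * = accepting)

start=S0; accept=S1; S0-a->S1; S0-b->S1; S0-c->S1; S1-a->S0; S1-b->S0; S1-c->S0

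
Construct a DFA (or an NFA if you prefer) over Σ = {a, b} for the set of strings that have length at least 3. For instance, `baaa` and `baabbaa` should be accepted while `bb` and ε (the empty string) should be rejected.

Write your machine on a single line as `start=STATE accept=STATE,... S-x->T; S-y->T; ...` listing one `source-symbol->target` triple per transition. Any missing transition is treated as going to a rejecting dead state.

Count input length up to 4: every symbol moves from S0 toward S4, which means 'more than 3' and absorbs. Accept from {S3, S4}.
With 5 states:
        a   b  
>  S0   S1  S1 
   S1   S2  S2 
   S2   S3  S3 
 * S3   S4  S4 
 * S4   S4  S4 
(> = start, * = accepting)

start=S0; accept=S3,S4; S0-a->S1; S0-b->S1; S1-a->S2; S1-b->S2; S2-a->S3; S2-b->S3; S3-a->S4; S3-b->S4; S4-a->S4; S4-b->S4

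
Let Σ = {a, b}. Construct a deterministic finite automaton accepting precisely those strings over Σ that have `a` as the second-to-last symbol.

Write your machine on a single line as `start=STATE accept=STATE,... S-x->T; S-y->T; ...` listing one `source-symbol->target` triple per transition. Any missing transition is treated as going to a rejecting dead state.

Because acceptance depends on a position counted from the end, the machine has to buffer the most recent 2 symbols. Make each state the string of the last up-to-2 symbols read; on input `x` shift the window left and append `x`. Accept when the buffered window has length 2 and begins with `a`.
7 states suffice.
        a   b  
>  q0   q1  q2 
   q1   q3  q4 
   q2   q5  q6 
 * q3   q3  q4 
 * q4   q5  q6 
   q5   q3  q4 
   q6   q5  q6 
(> = start, * = accepting)

start=q0; accept=q3,q4; q0-a->q1; q0-b->q2; q1-a->q3; q1-b->q4; q2-a->q5; q2-b->q6; q3-a->q3; q3-b->q4; q4-a->q5; q4-b->q6; q5-a->q3; q5-b->q4; q6-a->q5; q6-b->q6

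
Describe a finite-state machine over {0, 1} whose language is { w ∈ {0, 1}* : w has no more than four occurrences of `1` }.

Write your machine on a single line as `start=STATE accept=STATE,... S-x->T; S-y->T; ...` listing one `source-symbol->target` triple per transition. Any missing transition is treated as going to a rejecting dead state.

start=q0; accept=q0,q1,q2,q3,q4; q0-0->q0; q0-1->q1; q1-0->q1; q1-1->q2; q2-0->q2; q2-1->q3; q3-0->q3; q3-1->q4; q4-0->q4; q4-1->q5; q5-0->q5; q5-1->q5

Count `1`s, saturating at 5: states q0 through q4 mean 0 through 4 `1`s seen; q5 means more than 4. Each `1` increments (capped at q5); other symbols loop. Accept from {q0, q1, q2, q3, q4}.
        0   1  
>* q0   q0  q1 
 * q1   q1  q2 
 * q2   q2  q3 
 * q3   q3  q4 
 * q4   q4  q5 
   q5   q5  q5 
(> = start, * = accepting)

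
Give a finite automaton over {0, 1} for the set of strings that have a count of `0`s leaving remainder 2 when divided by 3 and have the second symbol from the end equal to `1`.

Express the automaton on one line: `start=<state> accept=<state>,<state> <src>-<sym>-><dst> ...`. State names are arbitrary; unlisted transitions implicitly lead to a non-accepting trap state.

start=s0 accept=s5,s6 s0-0->s1 s0-1->s0 s1-0->s2 s1-1->s3 s2-0->s0 s2-1->s4 s3-0->s5 s3-1->s3 s4-0->s0 s4-1->s6 s5-0->s0 s5-1->s4 s6-0->s0 s6-1->s6

Handle the two conditions separately and then intersect. The first has 3 states tracking the count of `0`s modulo 3; the second has 7 states tracking the last 2 symbols read. A product state is a pair (one from each), accepting exactly when both do. Minimizing collapses redundant product states.
        0   1  
>  s0   s1  s0 
   s1   s2  s3 
   s2   s0  s4 
   s3   s5  s3 
   s4   s0  s6 
 * s5   s0  s4 
 * s6   s0  s6 
(> = start, * = accepting)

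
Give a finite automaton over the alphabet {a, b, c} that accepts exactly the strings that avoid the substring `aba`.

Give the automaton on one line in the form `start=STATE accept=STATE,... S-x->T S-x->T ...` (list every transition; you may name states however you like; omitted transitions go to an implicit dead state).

start=q0 accept=q0,q1,q2 q0-a->q1 q0-b->q0 q0-c->q0 q1-a->q1 q1-b->q2 q1-c->q0 q2-a->q3 q2-b->q0 q2-c->q0 q3-a->q3 q3-b->q3 q3-c->q3

This is the complement of 'contains `aba`'. Use the same substring-matching states — q0 through q3 holding how much of `aba` has just been matched — but flip the accepting set: everything except the trap q3 accepts.
With 4 states:
        a   b   c  
>* q0   q1  q0  q0 
 * q1   q1  q2  q0 
 * q2   q3  q0  q0 
   q3   q3  q3  q3 
(> = start, * = accepting)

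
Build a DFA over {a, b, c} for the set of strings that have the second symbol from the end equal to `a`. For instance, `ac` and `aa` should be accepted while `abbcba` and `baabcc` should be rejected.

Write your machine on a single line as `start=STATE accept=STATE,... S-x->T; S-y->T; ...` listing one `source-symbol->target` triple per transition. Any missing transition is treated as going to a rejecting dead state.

start=q0; accept=q4,q5,q6; q0-a->q1; q0-b->q2; q0-c->q3; q1-a->q4; q1-b->q5; q1-c->q6; q2-a->q7; q2-b->q8; q2-c->q9; q3-a->q10; q3-b->q11; q3-c->q12; q4-a->q4; q4-b->q5; q4-c->q6; q5-a->q7; q5-b->q8; q5-c->q9; q6-a->q10; q6-b->q11; q6-c->q12; q7-a->q4; q7-b->q5; q7-c->q6; q8-a->q7; q8-b->q8; q8-c->q9; q9-a->q10; q9-b->q11; q9-c->q12; q10-a->q4; q10-b->q5; q10-c->q6; q11-a->q7; q11-b->q8; q11-c->q9; q12-a->q10; q12-b->q11; q12-c->q12

A DFA must remember the last 2 symbols (since which symbol is second-to-last isn't known until the input ends). Use one state per possible window of the last ≤2 symbols; accept from those whose window starts with `a`.
With 13 states:
          a    b    c  
>  q0     q1   q2   q3 
   q1     q4   q5   q6 
   q2     q7   q8   q9 
   q3    q10  q11  q12 
 * q4     q4   q5   q6 
 * q5     q7   q8   q9 
 * q6    q10  q11  q12 
   q7     q4   q5   q6 
   q8     q7   q8   q9 
   q9    q10  q11  q12 
   q10    q4   q5   q6 
   q11    q7   q8   q9 
   q12   q10  q11  q12 
(> = start, * = accepting)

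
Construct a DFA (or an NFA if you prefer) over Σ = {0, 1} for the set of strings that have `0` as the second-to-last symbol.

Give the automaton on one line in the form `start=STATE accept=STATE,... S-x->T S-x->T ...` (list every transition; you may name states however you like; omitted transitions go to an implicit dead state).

A DFA must remember the last 2 symbols (since which symbol is second-to-last isn't known until the input ends). Use one state per possible window of the last ≤2 symbols; accept from those whose window starts with `0`.
With 7 states:
        0   1  
>  q0   q1  q2 
   q1   q3  q4 
   q2   q5  q6 
 * q3   q3  q4 
 * q4   q5  q6 
   q5   q3  q4 
   q6   q5  q6 
(> = start, * = accepting)

start=q0 accept=q3,q4 q0-0->q1 q0-1->q2 q1-0->q3 q1-1->q4 q2-0->q5 q2-1->q6 q3-0->q3 q3-1->q4 q4-0->q5 q4-1->q6 q5-0->q3 q5-1->q4 q6-0->q5 q6-1->q6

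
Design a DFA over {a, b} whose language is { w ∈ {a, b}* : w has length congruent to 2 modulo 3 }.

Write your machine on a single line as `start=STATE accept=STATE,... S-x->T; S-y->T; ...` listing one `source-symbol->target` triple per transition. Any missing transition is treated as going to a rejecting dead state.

start=q0; accept=q2; q0-a->q1; q0-b->q1; q1-a->q2; q1-b->q2; q2-a->q0; q2-b->q0

Only the length mod 3 matters, so use a 3-cycle: from any state, every input symbol moves to the next state, wrapping q2 back to q0. Mark q2 accepting.
With 3 states:
        a   b  
>  q0   q1  q1 
   q1   q2  q2 
 * q2   q0  q0 
(> = start, * = accepting)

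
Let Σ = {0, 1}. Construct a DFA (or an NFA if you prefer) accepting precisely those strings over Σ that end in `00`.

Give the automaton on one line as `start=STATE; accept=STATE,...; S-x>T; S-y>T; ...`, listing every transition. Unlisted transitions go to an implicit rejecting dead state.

start=s0; accept=s2; s0-0>s1; s0-1>s0; s1-0>s2; s1-1>s0; s2-0>s2; s2-1>s0

Let each state record the length of the longest suffix of the input read so far that is also a prefix of `00`. s1 means the last symbol is `0`; s2 means the last 2 symbols are `00`. Accept only at s2, where the string currently ends in `00`.
With 3 states:
        0   1  
>  s0   s1  s0 
   s1   s2  s0 
 * s2   s2  s0 
(> = start, * = accepting)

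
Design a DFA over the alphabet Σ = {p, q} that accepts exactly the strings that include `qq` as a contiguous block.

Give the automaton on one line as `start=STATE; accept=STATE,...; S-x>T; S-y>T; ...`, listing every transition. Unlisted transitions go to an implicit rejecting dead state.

start=s0; accept=s2; s0-p>s0; s0-q>s1; s1-p>s0; s1-q>s2; s2-p>s2; s2-q>s2

Track how much of `qq` has been matched so far: state s0 is no progress, s2 is the absorbing accept state reached once `qq` has occurred. Intermediate states record partial matches; on a mismatch, fall back to the longest reusable overlap.
With 3 states:
        p   q  
>  s0   s0  s1 
   s1   s0  s2 
 * s2   s2  s2 
(> = start, * = accepting)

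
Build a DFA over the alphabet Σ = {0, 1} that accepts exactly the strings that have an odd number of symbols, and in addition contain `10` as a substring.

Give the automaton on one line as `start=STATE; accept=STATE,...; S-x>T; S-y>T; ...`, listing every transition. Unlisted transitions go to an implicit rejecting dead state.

start=S0; accept=S5; S0-0>S1; S0-1>S2; S1-0>S0; S1-1>S3; S2-0>S4; S2-1>S3; S3-0>S5; S3-1>S2; S4-0>S5; S4-1>S5; S5-0>S4; S5-1>S4

Handle the two conditions separately and then intersect. The first has 2 states tracking the input length modulo 2; the second has 3 states tracking whether and how much of `10` has been seen. A product state is a pair (one from each), accepting exactly when both do.
        0   1  
>  S0   S1  S2 
   S1   S0  S3 
   S2   S4  S3 
   S3   S5  S2 
   S4   S5  S5 
 * S5   S4  S4 
(> = start, * = accepting)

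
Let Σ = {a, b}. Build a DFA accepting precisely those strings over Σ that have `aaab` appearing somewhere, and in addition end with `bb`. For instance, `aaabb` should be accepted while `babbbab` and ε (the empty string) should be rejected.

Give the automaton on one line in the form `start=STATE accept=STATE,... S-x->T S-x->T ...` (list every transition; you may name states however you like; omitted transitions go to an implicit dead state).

Build one automaton per condition and run them in lockstep. One (5 states) tracks whether and how much of `aaab` has been seen; the other (3 states) tracks how much of the suffix `bb` has currently been matched. Each combined state is a pair, one component from each; accept when both components accept. After merging equivalent states the machine shrinks.
        a   b  
>  S0   S1  S0 
   S1   S2  S0 
   S2   S3  S0 
   S3   S3  S4 
   S4   S3  S5 
 * S5   S3  S5 
(> = start, * = accepting)

start=S0 accept=S5 S0-a->S1 S0-b->S0 S1-a->S2 S1-b->S0 S2-a->S3 S2-b->S0 S3-a->S3 S3-b->S4 S4-a->S3 S4-b->S5 S5-a->S3 S5-b->S5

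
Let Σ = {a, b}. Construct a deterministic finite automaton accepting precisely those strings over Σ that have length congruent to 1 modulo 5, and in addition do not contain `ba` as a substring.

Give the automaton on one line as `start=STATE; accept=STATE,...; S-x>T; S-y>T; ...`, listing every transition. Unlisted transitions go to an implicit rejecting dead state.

Build one automaton per condition and run them in lockstep. The first has 5 states tracking the input length modulo 5; the second has 3 states tracking partial matches of the forbidden pattern `ba`. A product state is a pair (one from each), accepting exactly when both do. Equivalent product states are then merged.
11 states suffice.
          a    b  
>  q0     q1   q2 
 * q1     q3   q4 
 * q2     q5   q4 
   q3     q6   q7 
   q4     q5   q7 
   q5     q5   q5 
   q6     q8   q9 
   q7     q5   q9 
   q8     q0  q10 
   q9     q5  q10 
   q10    q5   q2 
(> = start, * = accepting)

start=q0; accept=q1,q2; q0-a>q1; q0-b>q2; q1-a>q3; q1-b>q4; q2-a>q5; q2-b>q4; q3-a>q6; q3-b>q7; q4-a>q5; q4-b>q7; q5-a>q5; q5-b>q5; q6-a>q8; q6-b>q9; q7-a>q5; q7-b>q9; q8-a>q0; q8-b>q10; q9-a>q5; q9-b>q10; q10-a>q5; q10-b>q2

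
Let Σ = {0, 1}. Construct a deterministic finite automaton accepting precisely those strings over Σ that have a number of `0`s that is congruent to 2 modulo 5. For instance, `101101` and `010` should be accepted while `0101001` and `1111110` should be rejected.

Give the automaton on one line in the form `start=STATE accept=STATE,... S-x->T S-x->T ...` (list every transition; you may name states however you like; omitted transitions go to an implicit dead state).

Keep the running count of `0`s modulo 5: each `0` advances along the cycle A → B → C → D → E → A while other symbols loop. Accept at C.
A 5-state machine:
       0  1 
>  A   B  A 
   B   C  B 
 * C   D  C 
   D   E  D 
   E   A  E 
(> = start, * = accepting)

start=A accept=C A-0->B A-1->A B-0->C B-1->B C-0->D C-1->C D-0->E D-1->D E-0->A E-1->E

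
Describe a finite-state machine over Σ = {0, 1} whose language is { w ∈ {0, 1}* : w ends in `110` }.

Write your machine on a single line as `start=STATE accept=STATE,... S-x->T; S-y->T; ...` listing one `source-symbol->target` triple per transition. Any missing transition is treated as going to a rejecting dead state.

start=S0; accept=S3; S0-0->S0; S0-1->S1; S1-0->S0; S1-1->S2; S2-0->S3; S2-1->S2; S3-0->S0; S3-1->S1

Let each state record the length of the longest suffix of the input read so far that is also a prefix of `110`. S1 means the last symbol is `1`; S2 means the last 2 symbols are `11`; S3 means the last 3 symbols are `110`. Accept only at S3, where the string currently ends in `110`.
        0   1  
>  S0   S0  S1 
   S1   S0  S2 
   S2   S3  S2 
 * S3   S0  S1 
(> = start, * = accepting)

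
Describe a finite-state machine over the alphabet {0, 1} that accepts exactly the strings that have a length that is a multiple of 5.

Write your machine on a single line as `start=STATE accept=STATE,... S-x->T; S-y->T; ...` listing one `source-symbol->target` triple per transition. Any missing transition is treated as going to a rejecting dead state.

Count input length modulo 5: every symbol advances one step around the cycle q0 → q1 → q2 → q3 → q4 → q0. Accept at q0.
A 5-state machine:
        0   1  
>* q0   q1  q1 
   q1   q2  q2 
   q2   q3  q3 
   q3   q4  q4 
   q4   q0  q0 
(> = start, * = accepting)

start=q0; accept=q0; q0-0->q1; q0-1->q1; q1-0->q2; q1-1->q2; q2-0->q3; q2-1->q3; q3-0->q4; q3-1->q4; q4-0->q0; q4-1->q0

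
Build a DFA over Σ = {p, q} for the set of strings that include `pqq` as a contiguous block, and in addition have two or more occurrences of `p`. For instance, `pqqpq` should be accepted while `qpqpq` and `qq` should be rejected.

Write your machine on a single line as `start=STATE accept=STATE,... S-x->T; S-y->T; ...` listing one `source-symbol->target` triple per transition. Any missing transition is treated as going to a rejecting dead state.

Build one automaton per condition and run them in lockstep. One (4 states) tracks whether and how much of `pqq` has been seen; the other (4 states) tracks the count of `p`s, saturating at 3. Each combined state is a pair, one component from each; accept when both components accept. After merging equivalent states the machine shrinks.
7 states suffice.
        p   q  
>  s0   s1  s0 
   s1   s2  s3 
   s2   s2  s4 
   s3   s2  s5 
   s4   s2  s6 
   s5   s6  s5 
 * s6   s6  s6 
(> = start, * = accepting)

start=s0; accept=s6; s0-p->s1; s0-q->s0; s1-p->s2; s1-q->s3; s2-p->s2; s2-q->s4; s3-p->s2; s3-q->s5; s4-p->s2; s4-q->s6; s5-p->s6; s5-q->s5; s6-p->s6; s6-q->s6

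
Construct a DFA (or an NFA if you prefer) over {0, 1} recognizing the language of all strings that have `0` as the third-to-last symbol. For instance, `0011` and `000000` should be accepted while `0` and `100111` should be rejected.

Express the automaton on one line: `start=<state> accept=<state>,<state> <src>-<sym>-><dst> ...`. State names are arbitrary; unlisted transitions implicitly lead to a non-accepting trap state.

A DFA must remember the last 3 symbols (since which symbol is third-to-last isn't known until the input ends). Use one state per possible window of the last ≤3 symbols; accept from those whose window starts with `0`.
          0    1  
>  S0     S1   S2 
   S1     S3   S4 
   S2     S5   S6 
   S3     S7   S8 
   S4     S9  S10 
   S5    S11  S12 
   S6    S13  S14 
 * S7     S7   S8 
 * S8     S9  S10 
 * S9    S11  S12 
 * S10   S13  S14 
   S11    S7   S8 
   S12    S9  S10 
   S13   S11  S12 
   S14   S13  S14 
(> = start, * = accepting)

start=S0 accept=S7,S8,S9,S10 S0-0->S1 S0-1->S2 S1-0->S3 S1-1->S4 S2-0->S5 S2-1->S6 S3-0->S7 S3-1->S8 S4-0->S9 S4-1->S10 S5-0->S11 S5-1->S12 S6-0->S13 S6-1->S14 S7-0->S7 S7-1->S8 S8-0->S9 S8-1->S10 S9-0->S11 S9-1->S12 S10-0->S13 S10-1->S14 S11-0->S7 S11-1->S8 S12-0->S9 S12-1->S10 S13-0->S11 S13-1->S12 S14-0->S13 S14-1->S14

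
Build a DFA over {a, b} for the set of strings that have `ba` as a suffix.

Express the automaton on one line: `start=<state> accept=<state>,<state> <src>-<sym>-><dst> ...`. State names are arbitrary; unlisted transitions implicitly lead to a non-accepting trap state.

Remember how much of `ba` the current input suffix matches. State q0 means no match yet; q1 means the last symbol is `b`; q2 means the last 2 symbols are `ba`. Only q2 accepts. On a mismatch, fall back to the longest proper suffix that is still a prefix of `ba`.
With 3 states:
        a   b  
>  q0   q0  q1 
   q1   q2  q1 
 * q2   q0  q1 
(> = start, * = accepting)

start=q0 accept=q2 q0-a->q0 q0-b->q1 q1-a->q2 q1-b->q1 q2-a->q0 q2-b->q1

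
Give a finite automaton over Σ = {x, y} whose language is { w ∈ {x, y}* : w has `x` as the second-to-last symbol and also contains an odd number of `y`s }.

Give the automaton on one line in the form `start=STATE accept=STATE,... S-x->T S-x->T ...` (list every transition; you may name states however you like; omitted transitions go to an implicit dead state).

Build one automaton per condition and run them in lockstep. The first has 7 states tracking the last 2 symbols read; the second has 2 states tracking the count of `y`s modulo 2. A product state is a pair (one from each), accepting exactly when both do.
An 11-state machine:
       x  y 
>  A   B  C 
   B   D  E 
   C   F  G 
   D   D  E 
 * E   F  G 
   F   H  I 
   G   J  K 
 * H   H  I 
   I   J  K 
   J   D  E 
   K   F  G 
(> = start, * = accepting)

start=A accept=E,H A-x->B A-y->C B-x->D B-y->E C-x->F C-y->G D-x->D D-y->E E-x->F E-y->G F-x->H F-y->I G-x->J G-y->K H-x->H H-y->I I-x->J I-y->K J-x->D J-y->E K-x->F K-y->G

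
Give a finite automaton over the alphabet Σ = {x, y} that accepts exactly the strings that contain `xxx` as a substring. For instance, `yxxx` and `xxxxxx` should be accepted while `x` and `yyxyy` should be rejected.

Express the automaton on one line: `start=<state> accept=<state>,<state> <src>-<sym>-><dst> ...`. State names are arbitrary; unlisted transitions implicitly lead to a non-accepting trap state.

start=S0 accept=S3 S0-x->S1 S0-y->S0 S1-x->S2 S1-y->S0 S2-x->S3 S2-y->S0 S3-x->S3 S3-y->S3

Track how much of `xxx` has been matched so far: state S0 is no progress, S3 is the absorbing accept state reached once `xxx` has occurred. Intermediate states record partial matches; on a mismatch, fall back to the longest reusable overlap.
4 states suffice.
        x   y  
>  S0   S1  S0 
   S1   S2  S0 
   S2   S3  S0 
 * S3   S3  S3 
(> = start, * = accepting)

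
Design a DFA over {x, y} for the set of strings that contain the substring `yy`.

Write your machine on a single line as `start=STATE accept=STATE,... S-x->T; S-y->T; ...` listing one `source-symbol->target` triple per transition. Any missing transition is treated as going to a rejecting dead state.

start=s0; accept=s2; s0-x->s0; s0-y->s1; s1-x->s0; s1-y->s2; s2-x->s2; s2-y->s2

Track how much of `yy` has been matched so far: state s0 is no progress, s2 is the absorbing accept state reached once `yy` has occurred. Intermediate states record partial matches; on a mismatch, fall back to the longest reusable overlap.
3 states suffice.
        x   y  
>  s0   s0  s1 
   s1   s0  s2 
 * s2   s2  s2 
(> = start, * = accepting)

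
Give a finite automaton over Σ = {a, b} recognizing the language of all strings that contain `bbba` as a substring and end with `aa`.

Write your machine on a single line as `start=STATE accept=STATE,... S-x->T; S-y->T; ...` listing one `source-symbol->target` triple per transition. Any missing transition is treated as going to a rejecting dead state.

start=q0; accept=q5; q0-a->q0; q0-b->q1; q1-a->q0; q1-b->q2; q2-a->q0; q2-b->q3; q3-a->q4; q3-b->q3; q4-a->q5; q4-b->q3; q5-a->q5; q5-b->q3

Build one automaton per condition and run them in lockstep. One (5 states) tracks whether and how much of `bbba` has been seen; the other (3 states) tracks how much of the suffix `aa` has currently been matched. Each combined state is a pair, one component from each; accept when both components accept. After merging equivalent states the machine shrinks.
6 states suffice.
        a   b  
>  q0   q0  q1 
   q1   q0  q2 
   q2   q0  q3 
   q3   q4  q3 
   q4   q5  q3 
 * q5   q5  q3 
(> = start, * = accepting)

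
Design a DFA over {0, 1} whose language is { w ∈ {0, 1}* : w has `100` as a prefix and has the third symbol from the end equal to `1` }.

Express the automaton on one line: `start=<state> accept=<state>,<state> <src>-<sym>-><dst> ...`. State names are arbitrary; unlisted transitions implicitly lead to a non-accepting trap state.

Handle the two conditions separately and then intersect. The first has 5 states tracking whether the input so far still matches the prefix `100`; the second has 15 states tracking the last 3 symbols read. A product state is a pair (one from each), accepting exactly when both do.
A 23-state machine:
          0    1  
>  S0     S1   S2 
   S1     S3   S4 
   S2     S5   S6 
   S3     S7   S8 
   S4     S9  S10 
   S5    S11  S12 
   S6    S13  S14 
   S7     S7   S8 
   S8     S9  S10 
   S9    S15  S12 
   S10   S13  S14 
 * S11   S16  S17 
   S12    S9  S10 
   S13   S15  S12 
   S14   S13  S14 
   S15    S7   S8 
   S16   S16  S17 
   S17   S18  S19 
   S18   S11  S20 
   S19   S21  S22 
 * S20   S18  S19 
 * S21   S11  S20 
 * S22   S21  S22 
(> = start, * = accepting)

start=S0 accept=S11,S20,S21,S22 S0-0->S1 S0-1->S2 S1-0->S3 S1-1->S4 S2-0->S5 S2-1->S6 S3-0->S7 S3-1->S8 S4-0->S9 S4-1->S10 S5-0->S11 S5-1->S12 S6-0->S13 S6-1->S14 S7-0->S7 S7-1->S8 S8-0->S9 S8-1->S10 S9-0->S15 S9-1->S12 S10-0->S13 S10-1->S14 S11-0->S16 S11-1->S17 S12-0->S9 S12-1->S10 S13-0->S15 S13-1->S12 S14-0->S13 S14-1->S14 S15-0->S7 S15-1->S8 S16-0->S16 S16-1->S17 S17-0->S18 S17-1->S19 S18-0->S11 S18-1->S20 S19-0->S21 S19-1->S22 S20-0->S18 S20-1->S19 S21-0->S11 S21-1->S20 S22-0->S21 S22-1->S22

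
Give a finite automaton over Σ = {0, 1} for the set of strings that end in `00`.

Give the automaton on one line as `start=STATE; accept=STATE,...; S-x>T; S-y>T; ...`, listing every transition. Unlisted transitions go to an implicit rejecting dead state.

start=q0; accept=q2; q0-0>q1; q0-1>q0; q1-0>q2; q1-1>q0; q2-0>q2; q2-1>q0

Remember how much of `00` the current input suffix matches. State q0 means no match yet; q1 means the last symbol is `0`; q2 means the last 2 symbols are `00`. Only q2 accepts. On a mismatch, fall back to the longest proper suffix that is still a prefix of `00`.
        0   1  
>  q0   q1  q0 
   q1   q2  q0 
 * q2   q2  q0 
(> = start, * = accepting)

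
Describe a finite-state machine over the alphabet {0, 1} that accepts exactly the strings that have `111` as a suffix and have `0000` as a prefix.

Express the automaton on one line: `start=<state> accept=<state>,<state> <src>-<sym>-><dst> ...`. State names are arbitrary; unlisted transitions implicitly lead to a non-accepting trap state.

start=q0 accept=q8 q0-0->q1 q0-1->q2 q1-0->q3 q1-1->q2 q2-0->q2 q2-1->q2 q3-0->q4 q3-1->q2 q4-0->q5 q4-1->q2 q5-0->q5 q5-1->q6 q6-0->q5 q6-1->q7 q7-0->q5 q7-1->q8 q8-0->q5 q8-1->q8

Build one automaton per condition and run them in lockstep. One (4 states) tracks how much of the suffix `111` has currently been matched; the other (6 states) tracks whether the input so far still matches the prefix `0000`. Each combined state is a pair, one component from each; accept when both components accept. After merging equivalent states the machine shrinks.
        0   1  
>  q0   q1  q2 
   q1   q3  q2 
   q2   q2  q2 
   q3   q4  q2 
   q4   q5  q2 
   q5   q5  q6 
   q6   q5  q7 
   q7   q5  q8 
 * q8   q5  q8 
(> = start, * = accepting)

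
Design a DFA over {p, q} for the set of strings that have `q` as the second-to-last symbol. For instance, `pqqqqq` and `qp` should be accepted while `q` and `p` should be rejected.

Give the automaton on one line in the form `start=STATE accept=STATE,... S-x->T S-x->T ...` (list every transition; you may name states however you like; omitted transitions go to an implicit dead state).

start=S0 accept=S5,S6 S0-p->S1 S0-q->S2 S1-p->S3 S1-q->S4 S2-p->S5 S2-q->S6 S3-p->S3 S3-q->S4 S4-p->S5 S4-q->S6 S5-p->S3 S5-q->S4 S6-p->S5 S6-q->S6

Because acceptance depends on a position counted from the end, the machine has to buffer the most recent 2 symbols. Make each state the string of the last up-to-2 symbols read; on input `x` shift the window left and append `x`. Accept when the buffered window has length 2 and begins with `q`.
A 7-state machine:
        p   q  
>  S0   S1  S2 
   S1   S3  S4 
   S2   S5  S6 
   S3   S3  S4 
   S4   S5  S6 
 * S5   S3  S4 
 * S6   S5  S6 
(> = start, * = accepting)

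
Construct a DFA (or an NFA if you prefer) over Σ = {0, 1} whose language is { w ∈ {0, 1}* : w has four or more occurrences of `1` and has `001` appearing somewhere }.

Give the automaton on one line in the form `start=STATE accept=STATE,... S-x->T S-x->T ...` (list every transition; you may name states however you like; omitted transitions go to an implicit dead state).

Build one automaton per condition and run them in lockstep. The first has 6 states tracking the count of `1`s, saturating at 5; the second has 4 states tracking whether and how much of `001` has been seen. A product state is a pair (one from each), accepting exactly when both do. Minimizing collapses redundant product states.
13 states suffice.
          0    1  
>  S0     S1   S2 
   S1     S3   S2 
   S2     S4   S5 
   S3     S3   S6 
   S4     S6   S5 
   S5     S7   S8 
   S6     S6   S9 
   S7     S9   S8 
   S8    S10   S8 
   S9     S9  S11 
   S10   S11   S8 
   S11   S11  S12 
 * S12   S12  S12 
(> = start, * = accepting)

start=S0 accept=S12 S0-0->S1 S0-1->S2 S1-0->S3 S1-1->S2 S2-0->S4 S2-1->S5 S3-0->S3 S3-1->S6 S4-0->S6 S4-1->S5 S5-0->S7 S5-1->S8 S6-0->S6 S6-1->S9 S7-0->S9 S7-1->S8 S8-0->S10 S8-1->S8 S9-0->S9 S9-1->S11 S10-0->S11 S10-1->S8 S11-0->S11 S11-1->S12 S12-0->S12 S12-1->S12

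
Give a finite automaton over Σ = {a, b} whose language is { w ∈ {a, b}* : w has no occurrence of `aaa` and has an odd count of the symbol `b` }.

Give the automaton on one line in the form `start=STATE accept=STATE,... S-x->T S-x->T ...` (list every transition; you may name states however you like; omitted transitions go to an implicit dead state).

Build one automaton per condition and run them in lockstep. The first has 4 states tracking partial matches of the forbidden pattern `aaa`; the second has 2 states tracking the count of `b`s modulo 2. A product state is a pair (one from each), accepting exactly when both do.
8 states suffice.
        a   b  
>  S0   S1  S2 
   S1   S3  S2 
 * S2   S4  S0 
   S3   S5  S2 
 * S4   S6  S0 
   S5   S5  S7 
 * S6   S7  S0 
   S7   S7  S5 
(> = start, * = accepting)

start=S0 accept=S2,S4,S6 S0-a->S1 S0-b->S2 S1-a->S3 S1-b->S2 S2-a->S4 S2-b->S0 S3-a->S5 S3-b->S2 S4-a->S6 S4-b->S0 S5-a->S5 S5-b->S7 S6-a->S7 S6-b->S0 S7-a->S7 S7-b->S5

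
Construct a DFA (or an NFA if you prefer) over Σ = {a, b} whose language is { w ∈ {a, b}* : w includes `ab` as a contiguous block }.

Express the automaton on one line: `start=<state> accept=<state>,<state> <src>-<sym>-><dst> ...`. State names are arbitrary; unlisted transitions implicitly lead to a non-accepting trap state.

Track how much of `ab` has been matched so far: state q0 is no progress, q2 is the absorbing accept state reached once `ab` has occurred. Intermediate states record partial matches; on a mismatch, fall back to the longest reusable overlap.
3 states suffice.
        a   b  
>  q0   q1  q0 
   q1   q1  q2 
 * q2   q2  q2 
(> = start, * = accepting)

start=q0 accept=q2 q0-a->q1 q0-b->q0 q1-a->q1 q1-b->q2 q2-a->q2 q2-b->q2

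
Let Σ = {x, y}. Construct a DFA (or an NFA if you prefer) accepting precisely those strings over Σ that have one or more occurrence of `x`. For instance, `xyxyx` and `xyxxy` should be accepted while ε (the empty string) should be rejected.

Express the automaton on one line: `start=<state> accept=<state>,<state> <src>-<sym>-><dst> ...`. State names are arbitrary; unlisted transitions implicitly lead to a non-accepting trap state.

Count `x`s, saturating at 2: state q0 means no `x` yet, q1 means one `x` seen, q2 means more than one. Each `x` increments (capped at q2); other symbols loop. Accept from {q1, q2}.
With 3 states:
        x   y  
>  q0   q1  q0 
 * q1   q2  q1 
 * q2   q2  q2 
(> = start, * = accepting)

start=q0 accept=q1,q2 q0-x->q1 q0-y->q0 q1-x->q2 q1-y->q1 q2-x->q2 q2-y->q2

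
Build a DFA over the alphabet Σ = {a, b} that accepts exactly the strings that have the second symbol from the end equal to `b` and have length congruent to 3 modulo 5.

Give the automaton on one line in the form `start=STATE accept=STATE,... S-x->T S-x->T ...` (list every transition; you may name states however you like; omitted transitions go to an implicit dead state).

Run two small machines in parallel and take their product. The first has 7 states tracking the last 2 symbols read; the second has 5 states tracking the input length modulo 5. A product state is a pair (one from each), accepting exactly when both do. Minimizing collapses redundant product states.
A 7-state machine:
        a   b  
>  s0   s1  s1 
   s1   s2  s3 
   s2   s4  s4 
   s3   s5  s5 
   s4   s6  s6 
 * s5   s6  s6 
   s6   s0  s0 
(> = start, * = accepting)

start=s0 accept=s5 s0-a->s1 s0-b->s1 s1-a->s2 s1-b->s3 s2-a->s4 s2-b->s4 s3-a->s5 s3-b->s5 s4-a->s6 s4-b->s6 s5-a->s6 s5-b->s6 s6-a->s0 s6-b->s0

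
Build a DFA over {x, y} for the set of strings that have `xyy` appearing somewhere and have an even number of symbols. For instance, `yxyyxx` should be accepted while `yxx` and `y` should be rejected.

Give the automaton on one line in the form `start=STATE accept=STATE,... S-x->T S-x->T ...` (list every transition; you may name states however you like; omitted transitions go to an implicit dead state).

start=A accept=H A-x->B A-y->C B-x->D B-y->E C-x->D C-y->A D-x->B D-y->F E-x->B E-y->G F-x->D F-y->H G-x->H G-y->H H-x->G H-y->G

Build one automaton per condition and run them in lockstep. The first has 4 states tracking whether and how much of `xyy` has been seen; the second has 2 states tracking the input length modulo 2. A product state is a pair (one from each), accepting exactly when both do.
With 8 states:
       x  y 
>  A   B  C 
   B   D  E 
   C   D  A 
   D   B  F 
   E   B  G 
   F   D  H 
   G   H  H 
 * H   G  G 
(> = start, * = accepting)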